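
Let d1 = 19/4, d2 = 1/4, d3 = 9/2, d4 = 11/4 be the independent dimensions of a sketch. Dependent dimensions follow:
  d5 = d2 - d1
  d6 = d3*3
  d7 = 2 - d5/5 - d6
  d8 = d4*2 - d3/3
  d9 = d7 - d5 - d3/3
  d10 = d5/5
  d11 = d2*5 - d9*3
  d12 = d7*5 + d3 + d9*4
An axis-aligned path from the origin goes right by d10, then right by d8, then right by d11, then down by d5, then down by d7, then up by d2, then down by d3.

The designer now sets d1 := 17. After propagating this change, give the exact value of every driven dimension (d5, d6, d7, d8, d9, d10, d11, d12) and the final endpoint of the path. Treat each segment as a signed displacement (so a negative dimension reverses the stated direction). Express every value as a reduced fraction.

d5 = -67/4
d6 = 27/2
d7 = -163/20
d8 = 4
d9 = 71/10
d10 = -67/20
d11 = -401/20
d12 = -157/20
endpoint = (-97/5, 413/20)

Apply edit: d1 := 17
  d5 = d2 - d1 = -67/4
  d6 = d3*3 = 27/2
  d7 = 2 - d5/5 - d6 = -163/20
  d8 = d4*2 - d3/3 = 4
  d9 = d7 - d5 - d3/3 = 71/10
  d10 = d5/5 = -67/20
  d11 = d2*5 - d9*3 = -401/20
  d12 = d7*5 + d3 + d9*4 = -157/20
Walk from origin (0, 0):
  seg 1: right by d10 = -67/20 → (-67/20, 0)
  seg 2: right by d8 = 4 → (13/20, 0)
  seg 3: right by d11 = -401/20 → (-97/5, 0)
  seg 4: down by d5 = -67/4 → (-97/5, 67/4)
  seg 5: down by d7 = -163/20 → (-97/5, 249/10)
  seg 6: up by d2 = 1/4 → (-97/5, 503/20)
  seg 7: down by d3 = 9/2 → (-97/5, 413/20)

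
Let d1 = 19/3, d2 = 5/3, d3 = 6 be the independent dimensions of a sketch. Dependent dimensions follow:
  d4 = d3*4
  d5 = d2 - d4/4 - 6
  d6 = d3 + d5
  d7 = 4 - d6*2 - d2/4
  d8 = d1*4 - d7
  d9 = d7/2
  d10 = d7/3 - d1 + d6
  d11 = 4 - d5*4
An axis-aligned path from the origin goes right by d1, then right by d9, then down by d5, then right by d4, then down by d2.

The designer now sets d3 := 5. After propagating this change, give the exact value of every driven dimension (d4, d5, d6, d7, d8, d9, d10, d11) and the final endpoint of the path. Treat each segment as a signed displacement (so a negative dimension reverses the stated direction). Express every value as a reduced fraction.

Apply edit: d3 := 5
  d4 = d3*4 = 20
  d5 = d2 - d4/4 - 6 = -28/3
  d6 = d3 + d5 = -13/3
  d7 = 4 - d6*2 - d2/4 = 49/4
  d8 = d1*4 - d7 = 157/12
  d9 = d7/2 = 49/8
  d10 = d7/3 - d1 + d6 = -79/12
  d11 = 4 - d5*4 = 124/3
Walk from origin (0, 0):
  seg 1: right by d1 = 19/3 → (19/3, 0)
  seg 2: right by d9 = 49/8 → (299/24, 0)
  seg 3: down by d5 = -28/3 → (299/24, 28/3)
  seg 4: right by d4 = 20 → (779/24, 28/3)
  seg 5: down by d2 = 5/3 → (779/24, 23/3)

d4 = 20
d5 = -28/3
d6 = -13/3
d7 = 49/4
d8 = 157/12
d9 = 49/8
d10 = -79/12
d11 = 124/3
endpoint = (779/24, 23/3)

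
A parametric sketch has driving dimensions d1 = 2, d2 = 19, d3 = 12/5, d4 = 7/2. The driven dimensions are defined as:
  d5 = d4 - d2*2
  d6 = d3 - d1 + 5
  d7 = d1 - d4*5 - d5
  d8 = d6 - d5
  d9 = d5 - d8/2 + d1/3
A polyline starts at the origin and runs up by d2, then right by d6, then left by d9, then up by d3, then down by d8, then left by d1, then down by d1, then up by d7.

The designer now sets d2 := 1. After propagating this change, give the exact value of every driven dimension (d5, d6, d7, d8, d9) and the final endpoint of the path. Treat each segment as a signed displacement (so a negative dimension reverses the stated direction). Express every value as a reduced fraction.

d5 = 3/2
d6 = 27/5
d7 = -17
d8 = 39/10
d9 = 13/60
endpoint = (191/60, -39/2)

Apply edit: d2 := 1
  d5 = d4 - d2*2 = 3/2
  d6 = d3 - d1 + 5 = 27/5
  d7 = d1 - d4*5 - d5 = -17
  d8 = d6 - d5 = 39/10
  d9 = d5 - d8/2 + d1/3 = 13/60
Walk from origin (0, 0):
  seg 1: up by d2 = 1 → (0, 1)
  seg 2: right by d6 = 27/5 → (27/5, 1)
  seg 3: left by d9 = 13/60 → (311/60, 1)
  seg 4: up by d3 = 12/5 → (311/60, 17/5)
  seg 5: down by d8 = 39/10 → (311/60, -1/2)
  seg 6: left by d1 = 2 → (191/60, -1/2)
  seg 7: down by d1 = 2 → (191/60, -5/2)
  seg 8: up by d7 = -17 → (191/60, -39/2)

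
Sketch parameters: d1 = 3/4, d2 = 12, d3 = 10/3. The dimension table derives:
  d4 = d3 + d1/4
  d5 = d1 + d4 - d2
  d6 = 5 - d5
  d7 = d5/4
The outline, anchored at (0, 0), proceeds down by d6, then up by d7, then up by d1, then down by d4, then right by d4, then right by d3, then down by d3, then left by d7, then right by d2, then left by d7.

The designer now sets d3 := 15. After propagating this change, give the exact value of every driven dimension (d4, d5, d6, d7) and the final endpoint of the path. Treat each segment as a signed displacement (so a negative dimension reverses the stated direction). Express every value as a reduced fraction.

Apply edit: d3 := 15
  d4 = d3 + d1/4 = 243/16
  d5 = d1 + d4 - d2 = 63/16
  d6 = 5 - d5 = 17/16
  d7 = d5/4 = 63/64
Walk from origin (0, 0):
  seg 1: down by d6 = 17/16 → (0, -17/16)
  seg 2: up by d7 = 63/64 → (0, -5/64)
  seg 3: up by d1 = 3/4 → (0, 43/64)
  seg 4: down by d4 = 243/16 → (0, -929/64)
  seg 5: right by d4 = 243/16 → (243/16, -929/64)
  seg 6: right by d3 = 15 → (483/16, -929/64)
  seg 7: down by d3 = 15 → (483/16, -1889/64)
  seg 8: left by d7 = 63/64 → (1869/64, -1889/64)
  seg 9: right by d2 = 12 → (2637/64, -1889/64)
  seg 10: left by d7 = 63/64 → (1287/32, -1889/64)

d4 = 243/16
d5 = 63/16
d6 = 17/16
d7 = 63/64
endpoint = (1287/32, -1889/64)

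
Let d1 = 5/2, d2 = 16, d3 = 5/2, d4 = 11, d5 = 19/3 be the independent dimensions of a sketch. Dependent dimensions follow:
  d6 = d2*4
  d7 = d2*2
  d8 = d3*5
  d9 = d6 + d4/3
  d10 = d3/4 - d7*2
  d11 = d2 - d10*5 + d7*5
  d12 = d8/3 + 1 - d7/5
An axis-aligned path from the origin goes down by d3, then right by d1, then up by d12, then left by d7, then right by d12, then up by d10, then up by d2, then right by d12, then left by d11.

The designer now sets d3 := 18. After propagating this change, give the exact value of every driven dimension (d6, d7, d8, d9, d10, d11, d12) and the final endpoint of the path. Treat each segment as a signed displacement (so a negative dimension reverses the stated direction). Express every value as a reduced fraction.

Apply edit: d3 := 18
  d6 = d2*4 = 64
  d7 = d2*2 = 32
  d8 = d3*5 = 90
  d9 = d6 + d4/3 = 203/3
  d10 = d3/4 - d7*2 = -119/2
  d11 = d2 - d10*5 + d7*5 = 947/2
  d12 = d8/3 + 1 - d7/5 = 123/5
Walk from origin (0, 0):
  seg 1: down by d3 = 18 → (0, -18)
  seg 2: right by d1 = 5/2 → (5/2, -18)
  seg 3: up by d12 = 123/5 → (5/2, 33/5)
  seg 4: left by d7 = 32 → (-59/2, 33/5)
  seg 5: right by d12 = 123/5 → (-49/10, 33/5)
  seg 6: up by d10 = -119/2 → (-49/10, -529/10)
  seg 7: up by d2 = 16 → (-49/10, -369/10)
  seg 8: right by d12 = 123/5 → (197/10, -369/10)
  seg 9: left by d11 = 947/2 → (-2269/5, -369/10)

d6 = 64
d7 = 32
d8 = 90
d9 = 203/3
d10 = -119/2
d11 = 947/2
d12 = 123/5
endpoint = (-2269/5, -369/10)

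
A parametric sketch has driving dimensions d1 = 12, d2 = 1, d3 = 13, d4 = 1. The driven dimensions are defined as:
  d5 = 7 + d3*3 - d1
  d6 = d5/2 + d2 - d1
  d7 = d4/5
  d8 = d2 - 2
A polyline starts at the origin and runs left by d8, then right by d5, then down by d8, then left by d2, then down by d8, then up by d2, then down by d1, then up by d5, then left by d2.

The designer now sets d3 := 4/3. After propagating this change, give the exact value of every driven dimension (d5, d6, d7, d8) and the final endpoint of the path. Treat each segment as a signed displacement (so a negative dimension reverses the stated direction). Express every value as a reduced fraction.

Apply edit: d3 := 4/3
  d5 = 7 + d3*3 - d1 = -1
  d6 = d5/2 + d2 - d1 = -23/2
  d7 = d4/5 = 1/5
  d8 = d2 - 2 = -1
Walk from origin (0, 0):
  seg 1: left by d8 = -1 → (1, 0)
  seg 2: right by d5 = -1 → (0, 0)
  seg 3: down by d8 = -1 → (0, 1)
  seg 4: left by d2 = 1 → (-1, 1)
  seg 5: down by d8 = -1 → (-1, 2)
  seg 6: up by d2 = 1 → (-1, 3)
  seg 7: down by d1 = 12 → (-1, -9)
  seg 8: up by d5 = -1 → (-1, -10)
  seg 9: left by d2 = 1 → (-2, -10)

d5 = -1
d6 = -23/2
d7 = 1/5
d8 = -1
endpoint = (-2, -10)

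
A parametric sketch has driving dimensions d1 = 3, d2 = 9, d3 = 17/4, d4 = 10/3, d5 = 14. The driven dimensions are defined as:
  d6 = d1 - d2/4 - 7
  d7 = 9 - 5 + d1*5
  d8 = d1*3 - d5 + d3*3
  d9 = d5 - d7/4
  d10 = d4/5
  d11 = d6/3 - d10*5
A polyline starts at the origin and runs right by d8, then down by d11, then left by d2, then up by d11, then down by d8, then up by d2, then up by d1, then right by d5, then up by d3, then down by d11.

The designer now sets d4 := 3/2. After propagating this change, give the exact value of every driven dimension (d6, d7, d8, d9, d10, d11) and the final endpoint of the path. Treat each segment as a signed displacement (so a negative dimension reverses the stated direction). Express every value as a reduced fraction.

Apply edit: d4 := 3/2
  d6 = d1 - d2/4 - 7 = -25/4
  d7 = 9 - 5 + d1*5 = 19
  d8 = d1*3 - d5 + d3*3 = 31/4
  d9 = d5 - d7/4 = 37/4
  d10 = d4/5 = 3/10
  d11 = d6/3 - d10*5 = -43/12
Walk from origin (0, 0):
  seg 1: right by d8 = 31/4 → (31/4, 0)
  seg 2: down by d11 = -43/12 → (31/4, 43/12)
  seg 3: left by d2 = 9 → (-5/4, 43/12)
  seg 4: up by d11 = -43/12 → (-5/4, 0)
  seg 5: down by d8 = 31/4 → (-5/4, -31/4)
  seg 6: up by d2 = 9 → (-5/4, 5/4)
  seg 7: up by d1 = 3 → (-5/4, 17/4)
  seg 8: right by d5 = 14 → (51/4, 17/4)
  seg 9: up by d3 = 17/4 → (51/4, 17/2)
  seg 10: down by d11 = -43/12 → (51/4, 145/12)

d6 = -25/4
d7 = 19
d8 = 31/4
d9 = 37/4
d10 = 3/10
d11 = -43/12
endpoint = (51/4, 145/12)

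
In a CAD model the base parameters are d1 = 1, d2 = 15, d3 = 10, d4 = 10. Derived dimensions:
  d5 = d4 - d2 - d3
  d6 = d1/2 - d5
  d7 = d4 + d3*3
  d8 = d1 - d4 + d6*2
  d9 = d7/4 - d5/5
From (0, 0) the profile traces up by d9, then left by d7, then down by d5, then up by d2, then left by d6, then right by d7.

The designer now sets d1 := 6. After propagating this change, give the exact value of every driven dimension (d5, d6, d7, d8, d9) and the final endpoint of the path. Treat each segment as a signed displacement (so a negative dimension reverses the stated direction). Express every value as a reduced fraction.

Apply edit: d1 := 6
  d5 = d4 - d2 - d3 = -15
  d6 = d1/2 - d5 = 18
  d7 = d4 + d3*3 = 40
  d8 = d1 - d4 + d6*2 = 32
  d9 = d7/4 - d5/5 = 13
Walk from origin (0, 0):
  seg 1: up by d9 = 13 → (0, 13)
  seg 2: left by d7 = 40 → (-40, 13)
  seg 3: down by d5 = -15 → (-40, 28)
  seg 4: up by d2 = 15 → (-40, 43)
  seg 5: left by d6 = 18 → (-58, 43)
  seg 6: right by d7 = 40 → (-18, 43)

d5 = -15
d6 = 18
d7 = 40
d8 = 32
d9 = 13
endpoint = (-18, 43)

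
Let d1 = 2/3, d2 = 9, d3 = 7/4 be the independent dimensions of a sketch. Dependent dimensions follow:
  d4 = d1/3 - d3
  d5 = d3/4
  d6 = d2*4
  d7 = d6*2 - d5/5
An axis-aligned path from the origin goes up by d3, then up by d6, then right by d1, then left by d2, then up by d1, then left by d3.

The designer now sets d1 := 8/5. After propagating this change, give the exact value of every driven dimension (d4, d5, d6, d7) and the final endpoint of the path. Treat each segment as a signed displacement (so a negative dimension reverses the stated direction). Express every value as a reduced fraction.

Apply edit: d1 := 8/5
  d4 = d1/3 - d3 = -73/60
  d5 = d3/4 = 7/16
  d6 = d2*4 = 36
  d7 = d6*2 - d5/5 = 5753/80
Walk from origin (0, 0):
  seg 1: up by d3 = 7/4 → (0, 7/4)
  seg 2: up by d6 = 36 → (0, 151/4)
  seg 3: right by d1 = 8/5 → (8/5, 151/4)
  seg 4: left by d2 = 9 → (-37/5, 151/4)
  seg 5: up by d1 = 8/5 → (-37/5, 787/20)
  seg 6: left by d3 = 7/4 → (-183/20, 787/20)

d4 = -73/60
d5 = 7/16
d6 = 36
d7 = 5753/80
endpoint = (-183/20, 787/20)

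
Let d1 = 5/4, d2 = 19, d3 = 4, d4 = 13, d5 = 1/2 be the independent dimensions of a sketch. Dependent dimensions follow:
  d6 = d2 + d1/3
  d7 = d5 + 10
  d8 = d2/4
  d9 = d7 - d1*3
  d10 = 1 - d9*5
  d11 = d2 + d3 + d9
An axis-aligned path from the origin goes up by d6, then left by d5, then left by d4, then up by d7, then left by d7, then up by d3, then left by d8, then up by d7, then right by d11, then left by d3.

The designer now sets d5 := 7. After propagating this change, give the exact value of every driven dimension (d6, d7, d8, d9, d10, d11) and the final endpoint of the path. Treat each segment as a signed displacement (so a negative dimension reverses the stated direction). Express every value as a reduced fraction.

d6 = 233/12
d7 = 17
d8 = 19/4
d9 = 53/4
d10 = -261/4
d11 = 145/4
endpoint = (-19/2, 689/12)

Apply edit: d5 := 7
  d6 = d2 + d1/3 = 233/12
  d7 = d5 + 10 = 17
  d8 = d2/4 = 19/4
  d9 = d7 - d1*3 = 53/4
  d10 = 1 - d9*5 = -261/4
  d11 = d2 + d3 + d9 = 145/4
Walk from origin (0, 0):
  seg 1: up by d6 = 233/12 → (0, 233/12)
  seg 2: left by d5 = 7 → (-7, 233/12)
  seg 3: left by d4 = 13 → (-20, 233/12)
  seg 4: up by d7 = 17 → (-20, 437/12)
  seg 5: left by d7 = 17 → (-37, 437/12)
  seg 6: up by d3 = 4 → (-37, 485/12)
  seg 7: left by d8 = 19/4 → (-167/4, 485/12)
  seg 8: up by d7 = 17 → (-167/4, 689/12)
  seg 9: right by d11 = 145/4 → (-11/2, 689/12)
  seg 10: left by d3 = 4 → (-19/2, 689/12)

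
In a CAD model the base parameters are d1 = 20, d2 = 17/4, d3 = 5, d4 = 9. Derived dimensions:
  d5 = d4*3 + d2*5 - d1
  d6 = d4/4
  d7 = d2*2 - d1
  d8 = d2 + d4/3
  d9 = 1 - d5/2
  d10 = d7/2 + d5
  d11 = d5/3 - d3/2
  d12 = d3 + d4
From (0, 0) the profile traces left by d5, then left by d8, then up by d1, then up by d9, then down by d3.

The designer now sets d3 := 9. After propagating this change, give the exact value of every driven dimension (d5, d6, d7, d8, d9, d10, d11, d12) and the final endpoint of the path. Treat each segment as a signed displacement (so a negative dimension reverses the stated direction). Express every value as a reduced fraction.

Apply edit: d3 := 9
  d5 = d4*3 + d2*5 - d1 = 113/4
  d6 = d4/4 = 9/4
  d7 = d2*2 - d1 = -23/2
  d8 = d2 + d4/3 = 29/4
  d9 = 1 - d5/2 = -105/8
  d10 = d7/2 + d5 = 45/2
  d11 = d5/3 - d3/2 = 59/12
  d12 = d3 + d4 = 18
Walk from origin (0, 0):
  seg 1: left by d5 = 113/4 → (-113/4, 0)
  seg 2: left by d8 = 29/4 → (-71/2, 0)
  seg 3: up by d1 = 20 → (-71/2, 20)
  seg 4: up by d9 = -105/8 → (-71/2, 55/8)
  seg 5: down by d3 = 9 → (-71/2, -17/8)

d5 = 113/4
d6 = 9/4
d7 = -23/2
d8 = 29/4
d9 = -105/8
d10 = 45/2
d11 = 59/12
d12 = 18
endpoint = (-71/2, -17/8)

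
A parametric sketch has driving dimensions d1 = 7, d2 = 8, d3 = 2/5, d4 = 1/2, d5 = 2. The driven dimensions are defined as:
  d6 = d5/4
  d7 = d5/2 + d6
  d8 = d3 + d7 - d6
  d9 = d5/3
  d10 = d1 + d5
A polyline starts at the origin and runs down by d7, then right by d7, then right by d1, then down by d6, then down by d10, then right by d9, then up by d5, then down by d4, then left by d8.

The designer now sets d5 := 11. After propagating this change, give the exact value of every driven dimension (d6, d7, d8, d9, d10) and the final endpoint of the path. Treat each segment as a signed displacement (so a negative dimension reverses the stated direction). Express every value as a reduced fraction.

d6 = 11/4
d7 = 33/4
d8 = 59/10
d9 = 11/3
d10 = 18
endpoint = (781/60, -37/2)

Apply edit: d5 := 11
  d6 = d5/4 = 11/4
  d7 = d5/2 + d6 = 33/4
  d8 = d3 + d7 - d6 = 59/10
  d9 = d5/3 = 11/3
  d10 = d1 + d5 = 18
Walk from origin (0, 0):
  seg 1: down by d7 = 33/4 → (0, -33/4)
  seg 2: right by d7 = 33/4 → (33/4, -33/4)
  seg 3: right by d1 = 7 → (61/4, -33/4)
  seg 4: down by d6 = 11/4 → (61/4, -11)
  seg 5: down by d10 = 18 → (61/4, -29)
  seg 6: right by d9 = 11/3 → (227/12, -29)
  seg 7: up by d5 = 11 → (227/12, -18)
  seg 8: down by d4 = 1/2 → (227/12, -37/2)
  seg 9: left by d8 = 59/10 → (781/60, -37/2)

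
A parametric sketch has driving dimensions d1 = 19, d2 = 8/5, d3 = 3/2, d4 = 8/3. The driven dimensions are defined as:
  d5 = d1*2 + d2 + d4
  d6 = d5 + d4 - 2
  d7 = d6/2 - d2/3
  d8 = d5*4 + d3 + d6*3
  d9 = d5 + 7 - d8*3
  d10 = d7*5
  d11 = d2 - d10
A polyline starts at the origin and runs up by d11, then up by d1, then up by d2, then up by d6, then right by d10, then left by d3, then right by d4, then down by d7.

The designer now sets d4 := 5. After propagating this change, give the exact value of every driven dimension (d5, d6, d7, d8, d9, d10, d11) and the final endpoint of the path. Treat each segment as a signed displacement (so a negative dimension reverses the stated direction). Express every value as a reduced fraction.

d5 = 223/5
d6 = 238/5
d7 = 349/15
d8 = 3227/10
d9 = -1833/2
d10 = 349/3
d11 = -1721/15
endpoint = (719/6, -349/5)

Apply edit: d4 := 5
  d5 = d1*2 + d2 + d4 = 223/5
  d6 = d5 + d4 - 2 = 238/5
  d7 = d6/2 - d2/3 = 349/15
  d8 = d5*4 + d3 + d6*3 = 3227/10
  d9 = d5 + 7 - d8*3 = -1833/2
  d10 = d7*5 = 349/3
  d11 = d2 - d10 = -1721/15
Walk from origin (0, 0):
  seg 1: up by d11 = -1721/15 → (0, -1721/15)
  seg 2: up by d1 = 19 → (0, -1436/15)
  seg 3: up by d2 = 8/5 → (0, -1412/15)
  seg 4: up by d6 = 238/5 → (0, -698/15)
  seg 5: right by d10 = 349/3 → (349/3, -698/15)
  seg 6: left by d3 = 3/2 → (689/6, -698/15)
  seg 7: right by d4 = 5 → (719/6, -698/15)
  seg 8: down by d7 = 349/15 → (719/6, -349/5)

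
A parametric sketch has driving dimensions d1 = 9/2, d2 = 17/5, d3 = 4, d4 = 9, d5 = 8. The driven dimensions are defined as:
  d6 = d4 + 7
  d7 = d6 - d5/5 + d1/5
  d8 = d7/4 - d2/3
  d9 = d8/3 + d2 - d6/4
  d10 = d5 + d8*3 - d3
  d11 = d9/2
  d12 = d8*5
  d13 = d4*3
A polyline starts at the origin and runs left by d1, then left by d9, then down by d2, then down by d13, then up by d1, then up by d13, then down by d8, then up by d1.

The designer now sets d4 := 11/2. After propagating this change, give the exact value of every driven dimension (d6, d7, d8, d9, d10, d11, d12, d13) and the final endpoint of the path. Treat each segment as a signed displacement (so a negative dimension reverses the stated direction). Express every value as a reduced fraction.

Apply edit: d4 := 11/2
  d6 = d4 + 7 = 25/2
  d7 = d6 - d5/5 + d1/5 = 59/5
  d8 = d7/4 - d2/3 = 109/60
  d9 = d8/3 + d2 - d6/4 = 317/360
  d10 = d5 + d8*3 - d3 = 189/20
  d11 = d9/2 = 317/720
  d12 = d8*5 = 109/12
  d13 = d4*3 = 33/2
Walk from origin (0, 0):
  seg 1: left by d1 = 9/2 → (-9/2, 0)
  seg 2: left by d9 = 317/360 → (-1937/360, 0)
  seg 3: down by d2 = 17/5 → (-1937/360, -17/5)
  seg 4: down by d13 = 33/2 → (-1937/360, -199/10)
  seg 5: up by d1 = 9/2 → (-1937/360, -77/5)
  seg 6: up by d13 = 33/2 → (-1937/360, 11/10)
  seg 7: down by d8 = 109/60 → (-1937/360, -43/60)
  seg 8: up by d1 = 9/2 → (-1937/360, 227/60)

d6 = 25/2
d7 = 59/5
d8 = 109/60
d9 = 317/360
d10 = 189/20
d11 = 317/720
d12 = 109/12
d13 = 33/2
endpoint = (-1937/360, 227/60)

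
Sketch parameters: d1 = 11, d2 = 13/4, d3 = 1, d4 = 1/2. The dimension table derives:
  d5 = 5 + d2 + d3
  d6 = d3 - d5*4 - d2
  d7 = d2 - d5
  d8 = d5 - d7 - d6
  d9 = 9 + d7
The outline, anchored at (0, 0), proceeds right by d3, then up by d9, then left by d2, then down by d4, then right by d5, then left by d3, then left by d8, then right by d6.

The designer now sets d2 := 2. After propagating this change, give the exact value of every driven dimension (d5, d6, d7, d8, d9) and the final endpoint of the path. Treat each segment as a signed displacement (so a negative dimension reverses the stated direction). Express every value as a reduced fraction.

d5 = 8
d6 = -33
d7 = -6
d8 = 47
d9 = 3
endpoint = (-74, 5/2)

Apply edit: d2 := 2
  d5 = 5 + d2 + d3 = 8
  d6 = d3 - d5*4 - d2 = -33
  d7 = d2 - d5 = -6
  d8 = d5 - d7 - d6 = 47
  d9 = 9 + d7 = 3
Walk from origin (0, 0):
  seg 1: right by d3 = 1 → (1, 0)
  seg 2: up by d9 = 3 → (1, 3)
  seg 3: left by d2 = 2 → (-1, 3)
  seg 4: down by d4 = 1/2 → (-1, 5/2)
  seg 5: right by d5 = 8 → (7, 5/2)
  seg 6: left by d3 = 1 → (6, 5/2)
  seg 7: left by d8 = 47 → (-41, 5/2)
  seg 8: right by d6 = -33 → (-74, 5/2)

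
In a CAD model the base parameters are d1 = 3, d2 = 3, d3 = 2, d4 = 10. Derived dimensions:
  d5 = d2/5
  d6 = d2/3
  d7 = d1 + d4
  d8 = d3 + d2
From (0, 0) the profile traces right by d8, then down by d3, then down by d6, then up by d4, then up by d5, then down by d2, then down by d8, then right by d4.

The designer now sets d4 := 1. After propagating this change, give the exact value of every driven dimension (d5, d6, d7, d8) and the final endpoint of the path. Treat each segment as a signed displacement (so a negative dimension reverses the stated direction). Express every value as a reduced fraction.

d5 = 3/5
d6 = 1
d7 = 4
d8 = 5
endpoint = (6, -47/5)

Apply edit: d4 := 1
  d5 = d2/5 = 3/5
  d6 = d2/3 = 1
  d7 = d1 + d4 = 4
  d8 = d3 + d2 = 5
Walk from origin (0, 0):
  seg 1: right by d8 = 5 → (5, 0)
  seg 2: down by d3 = 2 → (5, -2)
  seg 3: down by d6 = 1 → (5, -3)
  seg 4: up by d4 = 1 → (5, -2)
  seg 5: up by d5 = 3/5 → (5, -7/5)
  seg 6: down by d2 = 3 → (5, -22/5)
  seg 7: down by d8 = 5 → (5, -47/5)
  seg 8: right by d4 = 1 → (6, -47/5)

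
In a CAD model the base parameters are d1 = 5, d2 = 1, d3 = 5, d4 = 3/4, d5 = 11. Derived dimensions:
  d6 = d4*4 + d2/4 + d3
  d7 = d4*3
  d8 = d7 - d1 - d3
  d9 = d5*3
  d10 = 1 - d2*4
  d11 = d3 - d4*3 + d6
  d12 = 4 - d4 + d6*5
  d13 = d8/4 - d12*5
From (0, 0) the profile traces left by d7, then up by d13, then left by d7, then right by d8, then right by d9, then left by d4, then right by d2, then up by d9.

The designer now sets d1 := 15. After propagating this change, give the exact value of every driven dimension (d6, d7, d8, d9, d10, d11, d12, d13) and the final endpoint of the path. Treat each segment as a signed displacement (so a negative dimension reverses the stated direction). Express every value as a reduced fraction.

Apply edit: d1 := 15
  d6 = d4*4 + d2/4 + d3 = 33/4
  d7 = d4*3 = 9/4
  d8 = d7 - d1 - d3 = -71/4
  d9 = d5*3 = 33
  d10 = 1 - d2*4 = -3
  d11 = d3 - d4*3 + d6 = 11
  d12 = 4 - d4 + d6*5 = 89/2
  d13 = d8/4 - d12*5 = -3631/16
Walk from origin (0, 0):
  seg 1: left by d7 = 9/4 → (-9/4, 0)
  seg 2: up by d13 = -3631/16 → (-9/4, -3631/16)
  seg 3: left by d7 = 9/4 → (-9/2, -3631/16)
  seg 4: right by d8 = -71/4 → (-89/4, -3631/16)
  seg 5: right by d9 = 33 → (43/4, -3631/16)
  seg 6: left by d4 = 3/4 → (10, -3631/16)
  seg 7: right by d2 = 1 → (11, -3631/16)
  seg 8: up by d9 = 33 → (11, -3103/16)

d6 = 33/4
d7 = 9/4
d8 = -71/4
d9 = 33
d10 = -3
d11 = 11
d12 = 89/2
d13 = -3631/16
endpoint = (11, -3103/16)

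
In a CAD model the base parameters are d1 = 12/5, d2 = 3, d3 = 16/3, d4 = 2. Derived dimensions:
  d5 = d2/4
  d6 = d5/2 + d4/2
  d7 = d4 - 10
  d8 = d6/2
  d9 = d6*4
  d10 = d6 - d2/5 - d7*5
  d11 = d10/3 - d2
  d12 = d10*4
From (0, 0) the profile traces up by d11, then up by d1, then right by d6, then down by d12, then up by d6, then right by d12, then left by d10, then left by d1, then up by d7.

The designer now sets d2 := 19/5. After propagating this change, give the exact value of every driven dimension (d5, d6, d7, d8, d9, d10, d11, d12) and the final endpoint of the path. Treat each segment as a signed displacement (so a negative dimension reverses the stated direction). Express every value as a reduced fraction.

Apply edit: d2 := 19/5
  d5 = d2/4 = 19/20
  d6 = d5/2 + d4/2 = 59/40
  d7 = d4 - 10 = -8
  d8 = d6/2 = 59/80
  d9 = d6*4 = 59/10
  d10 = d6 - d2/5 - d7*5 = 8143/200
  d11 = d10/3 - d2 = 5863/600
  d12 = d10*4 = 8143/50
Walk from origin (0, 0):
  seg 1: up by d11 = 5863/600 → (0, 5863/600)
  seg 2: up by d1 = 12/5 → (0, 7303/600)
  seg 3: right by d6 = 59/40 → (59/40, 7303/600)
  seg 4: down by d12 = 8143/50 → (59/40, -90413/600)
  seg 5: up by d6 = 59/40 → (59/40, -11191/75)
  seg 6: right by d12 = 8143/50 → (32867/200, -11191/75)
  seg 7: left by d10 = 8143/200 → (6181/50, -11191/75)
  seg 8: left by d1 = 12/5 → (6061/50, -11191/75)
  seg 9: up by d7 = -8 → (6061/50, -11791/75)

d5 = 19/20
d6 = 59/40
d7 = -8
d8 = 59/80
d9 = 59/10
d10 = 8143/200
d11 = 5863/600
d12 = 8143/50
endpoint = (6061/50, -11791/75)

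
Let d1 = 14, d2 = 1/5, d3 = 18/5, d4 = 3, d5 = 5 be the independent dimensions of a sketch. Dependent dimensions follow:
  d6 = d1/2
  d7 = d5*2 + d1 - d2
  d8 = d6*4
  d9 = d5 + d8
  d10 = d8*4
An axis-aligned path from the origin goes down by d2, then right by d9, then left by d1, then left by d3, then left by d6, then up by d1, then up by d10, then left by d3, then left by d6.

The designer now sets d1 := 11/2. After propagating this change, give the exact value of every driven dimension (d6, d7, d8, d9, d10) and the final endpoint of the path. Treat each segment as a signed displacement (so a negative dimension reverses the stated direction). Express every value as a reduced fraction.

Apply edit: d1 := 11/2
  d6 = d1/2 = 11/4
  d7 = d5*2 + d1 - d2 = 153/10
  d8 = d6*4 = 11
  d9 = d5 + d8 = 16
  d10 = d8*4 = 44
Walk from origin (0, 0):
  seg 1: down by d2 = 1/5 → (0, -1/5)
  seg 2: right by d9 = 16 → (16, -1/5)
  seg 3: left by d1 = 11/2 → (21/2, -1/5)
  seg 4: left by d3 = 18/5 → (69/10, -1/5)
  seg 5: left by d6 = 11/4 → (83/20, -1/5)
  seg 6: up by d1 = 11/2 → (83/20, 53/10)
  seg 7: up by d10 = 44 → (83/20, 493/10)
  seg 8: left by d3 = 18/5 → (11/20, 493/10)
  seg 9: left by d6 = 11/4 → (-11/5, 493/10)

d6 = 11/4
d7 = 153/10
d8 = 11
d9 = 16
d10 = 44
endpoint = (-11/5, 493/10)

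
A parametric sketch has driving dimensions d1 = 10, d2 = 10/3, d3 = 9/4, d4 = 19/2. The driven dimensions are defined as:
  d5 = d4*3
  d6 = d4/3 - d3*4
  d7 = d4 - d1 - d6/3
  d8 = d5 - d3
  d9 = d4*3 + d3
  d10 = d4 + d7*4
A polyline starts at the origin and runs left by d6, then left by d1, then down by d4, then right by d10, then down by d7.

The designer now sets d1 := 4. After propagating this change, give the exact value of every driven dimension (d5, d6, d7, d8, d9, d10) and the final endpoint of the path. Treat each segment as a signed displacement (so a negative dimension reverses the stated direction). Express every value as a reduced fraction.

d5 = 57/2
d6 = -35/6
d7 = 67/9
d8 = 105/4
d9 = 123/4
d10 = 707/18
endpoint = (370/9, -305/18)

Apply edit: d1 := 4
  d5 = d4*3 = 57/2
  d6 = d4/3 - d3*4 = -35/6
  d7 = d4 - d1 - d6/3 = 67/9
  d8 = d5 - d3 = 105/4
  d9 = d4*3 + d3 = 123/4
  d10 = d4 + d7*4 = 707/18
Walk from origin (0, 0):
  seg 1: left by d6 = -35/6 → (35/6, 0)
  seg 2: left by d1 = 4 → (11/6, 0)
  seg 3: down by d4 = 19/2 → (11/6, -19/2)
  seg 4: right by d10 = 707/18 → (370/9, -19/2)
  seg 5: down by d7 = 67/9 → (370/9, -305/18)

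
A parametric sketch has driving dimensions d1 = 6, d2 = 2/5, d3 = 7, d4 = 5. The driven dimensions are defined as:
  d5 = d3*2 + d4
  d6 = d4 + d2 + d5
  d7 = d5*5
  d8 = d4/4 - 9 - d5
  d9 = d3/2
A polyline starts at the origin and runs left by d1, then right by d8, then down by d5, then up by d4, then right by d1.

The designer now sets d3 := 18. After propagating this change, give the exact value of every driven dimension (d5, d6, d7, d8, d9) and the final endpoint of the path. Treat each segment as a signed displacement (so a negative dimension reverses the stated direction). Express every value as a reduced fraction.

Apply edit: d3 := 18
  d5 = d3*2 + d4 = 41
  d6 = d4 + d2 + d5 = 232/5
  d7 = d5*5 = 205
  d8 = d4/4 - 9 - d5 = -195/4
  d9 = d3/2 = 9
Walk from origin (0, 0):
  seg 1: left by d1 = 6 → (-6, 0)
  seg 2: right by d8 = -195/4 → (-219/4, 0)
  seg 3: down by d5 = 41 → (-219/4, -41)
  seg 4: up by d4 = 5 → (-219/4, -36)
  seg 5: right by d1 = 6 → (-195/4, -36)

d5 = 41
d6 = 232/5
d7 = 205
d8 = -195/4
d9 = 9
endpoint = (-195/4, -36)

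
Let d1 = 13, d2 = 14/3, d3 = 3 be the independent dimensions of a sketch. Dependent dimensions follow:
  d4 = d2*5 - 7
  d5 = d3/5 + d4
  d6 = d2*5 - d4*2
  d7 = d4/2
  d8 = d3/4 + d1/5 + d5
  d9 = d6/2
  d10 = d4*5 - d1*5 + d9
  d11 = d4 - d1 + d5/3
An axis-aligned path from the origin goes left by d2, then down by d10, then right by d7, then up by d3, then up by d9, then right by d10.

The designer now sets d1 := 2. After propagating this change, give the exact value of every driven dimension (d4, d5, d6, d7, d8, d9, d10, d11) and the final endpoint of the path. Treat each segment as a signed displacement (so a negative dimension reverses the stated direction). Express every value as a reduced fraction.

Apply edit: d1 := 2
  d4 = d2*5 - 7 = 49/3
  d5 = d3/5 + d4 = 254/15
  d6 = d2*5 - d4*2 = -28/3
  d7 = d4/2 = 49/6
  d8 = d3/4 + d1/5 + d5 = 217/12
  d9 = d6/2 = -14/3
  d10 = d4*5 - d1*5 + d9 = 67
  d11 = d4 - d1 + d5/3 = 899/45
Walk from origin (0, 0):
  seg 1: left by d2 = 14/3 → (-14/3, 0)
  seg 2: down by d10 = 67 → (-14/3, -67)
  seg 3: right by d7 = 49/6 → (7/2, -67)
  seg 4: up by d3 = 3 → (7/2, -64)
  seg 5: up by d9 = -14/3 → (7/2, -206/3)
  seg 6: right by d10 = 67 → (141/2, -206/3)

d4 = 49/3
d5 = 254/15
d6 = -28/3
d7 = 49/6
d8 = 217/12
d9 = -14/3
d10 = 67
d11 = 899/45
endpoint = (141/2, -206/3)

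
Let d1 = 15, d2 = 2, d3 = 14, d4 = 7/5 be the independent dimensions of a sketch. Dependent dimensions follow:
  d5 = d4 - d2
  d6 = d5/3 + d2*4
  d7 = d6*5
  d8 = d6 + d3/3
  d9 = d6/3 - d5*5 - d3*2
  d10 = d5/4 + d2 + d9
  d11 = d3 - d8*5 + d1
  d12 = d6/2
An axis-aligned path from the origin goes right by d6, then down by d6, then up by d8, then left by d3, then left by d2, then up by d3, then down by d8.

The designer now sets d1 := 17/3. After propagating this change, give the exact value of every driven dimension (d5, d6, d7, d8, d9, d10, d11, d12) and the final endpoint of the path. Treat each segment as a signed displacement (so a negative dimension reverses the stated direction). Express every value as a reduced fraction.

d5 = -3/5
d6 = 39/5
d7 = 39
d8 = 187/15
d9 = -112/5
d10 = -411/20
d11 = -128/3
d12 = 39/10
endpoint = (-41/5, 31/5)

Apply edit: d1 := 17/3
  d5 = d4 - d2 = -3/5
  d6 = d5/3 + d2*4 = 39/5
  d7 = d6*5 = 39
  d8 = d6 + d3/3 = 187/15
  d9 = d6/3 - d5*5 - d3*2 = -112/5
  d10 = d5/4 + d2 + d9 = -411/20
  d11 = d3 - d8*5 + d1 = -128/3
  d12 = d6/2 = 39/10
Walk from origin (0, 0):
  seg 1: right by d6 = 39/5 → (39/5, 0)
  seg 2: down by d6 = 39/5 → (39/5, -39/5)
  seg 3: up by d8 = 187/15 → (39/5, 14/3)
  seg 4: left by d3 = 14 → (-31/5, 14/3)
  seg 5: left by d2 = 2 → (-41/5, 14/3)
  seg 6: up by d3 = 14 → (-41/5, 56/3)
  seg 7: down by d8 = 187/15 → (-41/5, 31/5)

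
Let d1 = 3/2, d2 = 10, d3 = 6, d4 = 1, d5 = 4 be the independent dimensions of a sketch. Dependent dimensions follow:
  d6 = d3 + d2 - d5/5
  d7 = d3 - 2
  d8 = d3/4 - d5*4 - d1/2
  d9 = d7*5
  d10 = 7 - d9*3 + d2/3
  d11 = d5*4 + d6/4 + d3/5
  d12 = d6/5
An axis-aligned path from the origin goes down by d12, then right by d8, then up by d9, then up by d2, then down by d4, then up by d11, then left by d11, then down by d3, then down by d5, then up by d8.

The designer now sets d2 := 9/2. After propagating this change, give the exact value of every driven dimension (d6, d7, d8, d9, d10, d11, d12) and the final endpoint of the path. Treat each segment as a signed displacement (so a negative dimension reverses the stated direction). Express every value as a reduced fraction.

Apply edit: d2 := 9/2
  d6 = d3 + d2 - d5/5 = 97/10
  d7 = d3 - 2 = 4
  d8 = d3/4 - d5*4 - d1/2 = -61/4
  d9 = d7*5 = 20
  d10 = 7 - d9*3 + d2/3 = -103/2
  d11 = d5*4 + d6/4 + d3/5 = 157/8
  d12 = d6/5 = 97/50
Walk from origin (0, 0):
  seg 1: down by d12 = 97/50 → (0, -97/50)
  seg 2: right by d8 = -61/4 → (-61/4, -97/50)
  seg 3: up by d9 = 20 → (-61/4, 903/50)
  seg 4: up by d2 = 9/2 → (-61/4, 564/25)
  seg 5: down by d4 = 1 → (-61/4, 539/25)
  seg 6: up by d11 = 157/8 → (-61/4, 8237/200)
  seg 7: left by d11 = 157/8 → (-279/8, 8237/200)
  seg 8: down by d3 = 6 → (-279/8, 7037/200)
  seg 9: down by d5 = 4 → (-279/8, 6237/200)
  seg 10: up by d8 = -61/4 → (-279/8, 3187/200)

d6 = 97/10
d7 = 4
d8 = -61/4
d9 = 20
d10 = -103/2
d11 = 157/8
d12 = 97/50
endpoint = (-279/8, 3187/200)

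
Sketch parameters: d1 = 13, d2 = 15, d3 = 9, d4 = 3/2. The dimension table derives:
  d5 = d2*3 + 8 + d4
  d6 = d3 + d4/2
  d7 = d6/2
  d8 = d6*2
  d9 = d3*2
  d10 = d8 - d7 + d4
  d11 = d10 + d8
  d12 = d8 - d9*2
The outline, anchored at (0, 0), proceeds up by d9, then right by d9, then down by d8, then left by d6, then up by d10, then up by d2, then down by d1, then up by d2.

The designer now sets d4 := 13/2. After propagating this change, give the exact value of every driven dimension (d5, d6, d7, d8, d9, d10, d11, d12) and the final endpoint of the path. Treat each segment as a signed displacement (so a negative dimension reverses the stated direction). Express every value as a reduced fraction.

d5 = 119/2
d6 = 49/4
d7 = 49/8
d8 = 49/2
d9 = 18
d10 = 199/8
d11 = 395/8
d12 = -23/2
endpoint = (23/4, 283/8)

Apply edit: d4 := 13/2
  d5 = d2*3 + 8 + d4 = 119/2
  d6 = d3 + d4/2 = 49/4
  d7 = d6/2 = 49/8
  d8 = d6*2 = 49/2
  d9 = d3*2 = 18
  d10 = d8 - d7 + d4 = 199/8
  d11 = d10 + d8 = 395/8
  d12 = d8 - d9*2 = -23/2
Walk from origin (0, 0):
  seg 1: up by d9 = 18 → (0, 18)
  seg 2: right by d9 = 18 → (18, 18)
  seg 3: down by d8 = 49/2 → (18, -13/2)
  seg 4: left by d6 = 49/4 → (23/4, -13/2)
  seg 5: up by d10 = 199/8 → (23/4, 147/8)
  seg 6: up by d2 = 15 → (23/4, 267/8)
  seg 7: down by d1 = 13 → (23/4, 163/8)
  seg 8: up by d2 = 15 → (23/4, 283/8)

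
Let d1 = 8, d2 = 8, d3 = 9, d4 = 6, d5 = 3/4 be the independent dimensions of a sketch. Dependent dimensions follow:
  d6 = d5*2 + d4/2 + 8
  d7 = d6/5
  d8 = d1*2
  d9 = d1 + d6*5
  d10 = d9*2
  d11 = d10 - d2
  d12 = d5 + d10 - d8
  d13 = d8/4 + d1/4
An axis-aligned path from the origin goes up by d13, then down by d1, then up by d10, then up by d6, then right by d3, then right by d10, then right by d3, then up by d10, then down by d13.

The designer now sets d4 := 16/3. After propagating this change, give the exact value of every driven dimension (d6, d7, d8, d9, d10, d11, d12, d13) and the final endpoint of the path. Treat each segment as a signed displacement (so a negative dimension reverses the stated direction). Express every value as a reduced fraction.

Apply edit: d4 := 16/3
  d6 = d5*2 + d4/2 + 8 = 73/6
  d7 = d6/5 = 73/30
  d8 = d1*2 = 16
  d9 = d1 + d6*5 = 413/6
  d10 = d9*2 = 413/3
  d11 = d10 - d2 = 389/3
  d12 = d5 + d10 - d8 = 1469/12
  d13 = d8/4 + d1/4 = 6
Walk from origin (0, 0):
  seg 1: up by d13 = 6 → (0, 6)
  seg 2: down by d1 = 8 → (0, -2)
  seg 3: up by d10 = 413/3 → (0, 407/3)
  seg 4: up by d6 = 73/6 → (0, 887/6)
  seg 5: right by d3 = 9 → (9, 887/6)
  seg 6: right by d10 = 413/3 → (440/3, 887/6)
  seg 7: right by d3 = 9 → (467/3, 887/6)
  seg 8: up by d10 = 413/3 → (467/3, 571/2)
  seg 9: down by d13 = 6 → (467/3, 559/2)

d6 = 73/6
d7 = 73/30
d8 = 16
d9 = 413/6
d10 = 413/3
d11 = 389/3
d12 = 1469/12
d13 = 6
endpoint = (467/3, 559/2)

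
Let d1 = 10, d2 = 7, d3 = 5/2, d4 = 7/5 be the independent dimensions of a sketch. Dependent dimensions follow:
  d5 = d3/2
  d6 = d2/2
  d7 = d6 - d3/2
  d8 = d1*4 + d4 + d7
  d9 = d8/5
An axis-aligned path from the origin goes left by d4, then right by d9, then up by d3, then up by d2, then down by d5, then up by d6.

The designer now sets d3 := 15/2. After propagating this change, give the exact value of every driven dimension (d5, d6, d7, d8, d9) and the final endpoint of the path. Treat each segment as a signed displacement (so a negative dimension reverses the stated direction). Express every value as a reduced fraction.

Apply edit: d3 := 15/2
  d5 = d3/2 = 15/4
  d6 = d2/2 = 7/2
  d7 = d6 - d3/2 = -1/4
  d8 = d1*4 + d4 + d7 = 823/20
  d9 = d8/5 = 823/100
Walk from origin (0, 0):
  seg 1: left by d4 = 7/5 → (-7/5, 0)
  seg 2: right by d9 = 823/100 → (683/100, 0)
  seg 3: up by d3 = 15/2 → (683/100, 15/2)
  seg 4: up by d2 = 7 → (683/100, 29/2)
  seg 5: down by d5 = 15/4 → (683/100, 43/4)
  seg 6: up by d6 = 7/2 → (683/100, 57/4)

d5 = 15/4
d6 = 7/2
d7 = -1/4
d8 = 823/20
d9 = 823/100
endpoint = (683/100, 57/4)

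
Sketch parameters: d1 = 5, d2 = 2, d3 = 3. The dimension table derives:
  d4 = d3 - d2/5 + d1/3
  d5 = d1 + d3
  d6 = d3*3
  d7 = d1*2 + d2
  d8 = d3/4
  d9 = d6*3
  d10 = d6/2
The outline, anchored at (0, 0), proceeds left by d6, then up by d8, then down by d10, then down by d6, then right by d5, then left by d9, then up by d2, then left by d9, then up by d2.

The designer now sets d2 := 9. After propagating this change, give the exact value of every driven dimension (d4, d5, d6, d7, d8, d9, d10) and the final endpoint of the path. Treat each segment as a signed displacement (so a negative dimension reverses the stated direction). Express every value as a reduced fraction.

d4 = 43/15
d5 = 8
d6 = 9
d7 = 19
d8 = 3/4
d9 = 27
d10 = 9/2
endpoint = (-55, 21/4)

Apply edit: d2 := 9
  d4 = d3 - d2/5 + d1/3 = 43/15
  d5 = d1 + d3 = 8
  d6 = d3*3 = 9
  d7 = d1*2 + d2 = 19
  d8 = d3/4 = 3/4
  d9 = d6*3 = 27
  d10 = d6/2 = 9/2
Walk from origin (0, 0):
  seg 1: left by d6 = 9 → (-9, 0)
  seg 2: up by d8 = 3/4 → (-9, 3/4)
  seg 3: down by d10 = 9/2 → (-9, -15/4)
  seg 4: down by d6 = 9 → (-9, -51/4)
  seg 5: right by d5 = 8 → (-1, -51/4)
  seg 6: left by d9 = 27 → (-28, -51/4)
  seg 7: up by d2 = 9 → (-28, -15/4)
  seg 8: left by d9 = 27 → (-55, -15/4)
  seg 9: up by d2 = 9 → (-55, 21/4)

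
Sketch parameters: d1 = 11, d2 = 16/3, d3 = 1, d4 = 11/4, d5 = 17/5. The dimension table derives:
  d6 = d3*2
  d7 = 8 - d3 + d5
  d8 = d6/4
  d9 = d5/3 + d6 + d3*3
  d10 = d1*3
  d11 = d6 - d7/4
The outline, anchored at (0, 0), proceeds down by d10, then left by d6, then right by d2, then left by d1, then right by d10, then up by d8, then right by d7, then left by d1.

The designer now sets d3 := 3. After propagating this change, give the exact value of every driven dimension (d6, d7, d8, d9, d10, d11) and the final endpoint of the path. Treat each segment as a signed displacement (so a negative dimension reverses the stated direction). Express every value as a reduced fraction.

Apply edit: d3 := 3
  d6 = d3*2 = 6
  d7 = 8 - d3 + d5 = 42/5
  d8 = d6/4 = 3/2
  d9 = d5/3 + d6 + d3*3 = 242/15
  d10 = d1*3 = 33
  d11 = d6 - d7/4 = 39/10
Walk from origin (0, 0):
  seg 1: down by d10 = 33 → (0, -33)
  seg 2: left by d6 = 6 → (-6, -33)
  seg 3: right by d2 = 16/3 → (-2/3, -33)
  seg 4: left by d1 = 11 → (-35/3, -33)
  seg 5: right by d10 = 33 → (64/3, -33)
  seg 6: up by d8 = 3/2 → (64/3, -63/2)
  seg 7: right by d7 = 42/5 → (446/15, -63/2)
  seg 8: left by d1 = 11 → (281/15, -63/2)

d6 = 6
d7 = 42/5
d8 = 3/2
d9 = 242/15
d10 = 33
d11 = 39/10
endpoint = (281/15, -63/2)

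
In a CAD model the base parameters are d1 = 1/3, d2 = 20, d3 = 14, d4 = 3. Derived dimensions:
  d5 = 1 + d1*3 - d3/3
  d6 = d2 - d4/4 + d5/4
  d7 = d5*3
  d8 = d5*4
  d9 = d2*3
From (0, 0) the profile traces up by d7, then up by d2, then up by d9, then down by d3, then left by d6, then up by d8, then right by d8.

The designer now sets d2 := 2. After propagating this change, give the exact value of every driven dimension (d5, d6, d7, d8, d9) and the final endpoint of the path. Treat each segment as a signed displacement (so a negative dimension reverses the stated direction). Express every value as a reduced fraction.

Apply edit: d2 := 2
  d5 = 1 + d1*3 - d3/3 = -8/3
  d6 = d2 - d4/4 + d5/4 = 7/12
  d7 = d5*3 = -8
  d8 = d5*4 = -32/3
  d9 = d2*3 = 6
Walk from origin (0, 0):
  seg 1: up by d7 = -8 → (0, -8)
  seg 2: up by d2 = 2 → (0, -6)
  seg 3: up by d9 = 6 → (0, 0)
  seg 4: down by d3 = 14 → (0, -14)
  seg 5: left by d6 = 7/12 → (-7/12, -14)
  seg 6: up by d8 = -32/3 → (-7/12, -74/3)
  seg 7: right by d8 = -32/3 → (-45/4, -74/3)

d5 = -8/3
d6 = 7/12
d7 = -8
d8 = -32/3
d9 = 6
endpoint = (-45/4, -74/3)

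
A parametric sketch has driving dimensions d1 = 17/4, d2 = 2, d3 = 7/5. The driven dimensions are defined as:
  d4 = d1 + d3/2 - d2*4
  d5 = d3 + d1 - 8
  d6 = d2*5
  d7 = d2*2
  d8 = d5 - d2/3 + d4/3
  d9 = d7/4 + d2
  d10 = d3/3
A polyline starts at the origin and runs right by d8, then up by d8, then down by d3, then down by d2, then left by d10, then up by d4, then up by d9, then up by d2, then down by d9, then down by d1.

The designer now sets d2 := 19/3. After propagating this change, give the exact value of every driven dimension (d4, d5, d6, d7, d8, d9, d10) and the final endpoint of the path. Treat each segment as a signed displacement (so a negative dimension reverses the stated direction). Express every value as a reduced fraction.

Apply edit: d2 := 19/3
  d4 = d1 + d3/2 - d2*4 = -1223/60
  d5 = d3 + d1 - 8 = -47/20
  d6 = d2*5 = 95/3
  d7 = d2*2 = 38/3
  d8 = d5 - d2/3 + d4/3 = -1013/90
  d9 = d7/4 + d2 = 19/2
  d10 = d3/3 = 7/15
Walk from origin (0, 0):
  seg 1: right by d8 = -1013/90 → (-1013/90, 0)
  seg 2: up by d8 = -1013/90 → (-1013/90, -1013/90)
  seg 3: down by d3 = 7/5 → (-1013/90, -1139/90)
  seg 4: down by d2 = 19/3 → (-1013/90, -1709/90)
  seg 5: left by d10 = 7/15 → (-211/18, -1709/90)
  seg 6: up by d4 = -1223/60 → (-211/18, -7087/180)
  seg 7: up by d9 = 19/2 → (-211/18, -5377/180)
  seg 8: up by d2 = 19/3 → (-211/18, -4237/180)
  seg 9: down by d9 = 19/2 → (-211/18, -5947/180)
  seg 10: down by d1 = 17/4 → (-211/18, -1678/45)

d4 = -1223/60
d5 = -47/20
d6 = 95/3
d7 = 38/3
d8 = -1013/90
d9 = 19/2
d10 = 7/15
endpoint = (-211/18, -1678/45)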